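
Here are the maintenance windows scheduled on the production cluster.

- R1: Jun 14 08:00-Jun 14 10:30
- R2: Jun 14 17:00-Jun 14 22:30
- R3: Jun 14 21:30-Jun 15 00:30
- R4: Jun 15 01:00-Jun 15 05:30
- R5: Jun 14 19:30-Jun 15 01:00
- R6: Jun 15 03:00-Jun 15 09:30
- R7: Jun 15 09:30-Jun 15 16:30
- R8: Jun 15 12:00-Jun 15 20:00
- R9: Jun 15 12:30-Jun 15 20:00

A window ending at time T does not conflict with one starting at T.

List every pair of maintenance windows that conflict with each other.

R2 & R3, R2 & R5, R3 & R5, R4 & R6, R7 & R8, R7 & R9, R8 & R9

Sorted by start: R1, R2, R5, R3, R4, R6, R7, R8, R9.
R2 starts after R1 ends, so R1 has no further overlaps.
R5 starts before R2 ends → R2 and R5 overlap.
R3 starts before R2 ends → R2 and R3 overlap.
R4 starts after R2 ends, so R2 has no further overlaps.
R3 starts before R5 ends → R5 and R3 overlap.
R4 starts exactly when R5 ends (back-to-back, no overlap), so R5 has no further overlaps.
R4 starts after R3 ends, so R3 has no further overlaps.
R6 starts before R4 ends → R4 and R6 overlap.
R7 starts after R4 ends, so R4 has no further overlaps.
R7 starts exactly when R6 ends (back-to-back, no overlap), so R6 has no further overlaps.
R8 starts before R7 ends → R7 and R8 overlap.
R9 starts before R7 ends → R7 and R9 overlap.
R9 starts before R8 ends → R8 and R9 overlap.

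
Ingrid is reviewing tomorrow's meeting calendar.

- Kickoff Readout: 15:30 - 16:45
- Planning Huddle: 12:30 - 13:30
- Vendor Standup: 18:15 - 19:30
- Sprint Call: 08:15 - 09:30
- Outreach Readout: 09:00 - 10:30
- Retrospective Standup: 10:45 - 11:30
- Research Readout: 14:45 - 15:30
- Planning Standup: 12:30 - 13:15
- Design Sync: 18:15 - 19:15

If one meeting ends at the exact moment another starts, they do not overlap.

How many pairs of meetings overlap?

Sorted by start: Sprint Call, Outreach Readout, Retrospective Standup, Planning Huddle, Planning Standup, Research Readout, Kickoff Readout, Design Sync, Vendor Standup.
Outreach Readout starts before Sprint Call ends → Sprint Call and Outreach Readout overlap.
Retrospective Standup starts after Sprint Call ends — done with Sprint Call.
Retrospective Standup starts after Outreach Readout ends — done with Outreach Readout.
Planning Huddle starts after Retrospective Standup ends — done with Retrospective Standup.
Planning Standup starts before Planning Huddle ends → Planning Huddle and Planning Standup overlap.
Research Readout starts after Planning Huddle ends — done with Planning Huddle.
Research Readout starts after Planning Standup ends — done with Planning Standup.
Kickoff Readout starts exactly when Research Readout ends (back-to-back, no overlap) — done with Research Readout.
Design Sync starts after Kickoff Readout ends — done with Kickoff Readout.
Vendor Standup starts before Design Sync ends → Design Sync and Vendor Standup overlap.
Overlapping pairs: Design Sync & Vendor Standup, Outreach Readout & Sprint Call, Planning Huddle & Planning Standup — 3 in total.

3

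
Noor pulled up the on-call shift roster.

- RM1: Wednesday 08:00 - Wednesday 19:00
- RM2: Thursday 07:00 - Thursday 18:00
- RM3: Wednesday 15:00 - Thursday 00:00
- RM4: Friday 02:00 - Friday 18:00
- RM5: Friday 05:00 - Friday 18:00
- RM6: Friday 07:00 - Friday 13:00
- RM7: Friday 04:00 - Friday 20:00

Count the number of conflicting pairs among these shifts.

7

Sorted by start: RM1, RM3, RM2, RM4, RM7, RM5, RM6.
RM3 starts before RM1 ends → RM1 and RM3 overlap.
RM2 starts after RM1 ends; RM1 is clear from here.
RM2 starts after RM3 ends; RM3 is clear from here.
RM4 starts after RM2 ends; RM2 is clear from here.
RM7 starts before RM4 ends → RM4 and RM7 overlap.
RM5 starts before RM4 ends → RM4 and RM5 overlap.
RM6 starts before RM4 ends → RM4 and RM6 overlap.
RM5 starts before RM7 ends → RM7 and RM5 overlap.
RM6 starts before RM7 ends → RM7 and RM6 overlap.
RM6 starts before RM5 ends → RM5 and RM6 overlap.
Overlapping pairs: RM1 & RM3, RM4 & RM5, RM4 & RM6, RM4 & RM7, RM5 & RM6, RM5 & RM7, RM6 & RM7 — 7 in total.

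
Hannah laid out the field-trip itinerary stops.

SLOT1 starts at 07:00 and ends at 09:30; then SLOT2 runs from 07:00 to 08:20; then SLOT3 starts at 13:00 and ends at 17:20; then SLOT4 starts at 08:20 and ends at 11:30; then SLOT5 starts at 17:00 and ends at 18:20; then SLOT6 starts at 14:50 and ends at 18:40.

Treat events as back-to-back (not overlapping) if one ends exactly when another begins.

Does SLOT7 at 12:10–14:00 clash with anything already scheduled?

SLOT1: ends 09:30 at or before SLOT7 starts 12:10 → clear.
SLOT2: ends 08:20 at or before SLOT7 starts 12:10 → clear.
SLOT4: ends 11:30 at or before SLOT7 starts 12:10 → clear.
SLOT3: starts 13:00 before SLOT7 ends 14:00, and ends 17:20 after SLOT7 starts 12:10 → overlap.
SLOT6: starts 14:50 at or after SLOT7 ends 14:00 → clear.
SLOT5: starts 17:00 at or after SLOT7 ends 14:00 → clear.
SLOT7 overlaps SLOT3.

Yes — it overlaps SLOT3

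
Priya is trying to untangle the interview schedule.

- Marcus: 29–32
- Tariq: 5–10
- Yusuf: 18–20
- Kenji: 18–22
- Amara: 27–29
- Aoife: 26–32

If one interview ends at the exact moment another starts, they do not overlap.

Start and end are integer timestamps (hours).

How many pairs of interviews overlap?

Sorted by start: Tariq, Yusuf, Kenji, Aoife, Amara, Marcus.
Yusuf starts after Tariq ends, so nothing later overlaps Tariq either.
Kenji starts before Yusuf ends → Yusuf and Kenji overlap.
Aoife starts after Yusuf ends, so nothing later overlaps Yusuf either.
Aoife starts after Kenji ends, so nothing later overlaps Kenji either.
Amara starts before Aoife ends → Aoife and Amara overlap.
Marcus starts before Aoife ends → Aoife and Marcus overlap.
Marcus starts exactly when Amara ends (back-to-back, no overlap).
Overlapping pairs: Amara & Aoife, Aoife & Marcus, Kenji & Yusuf — 3 in total.

3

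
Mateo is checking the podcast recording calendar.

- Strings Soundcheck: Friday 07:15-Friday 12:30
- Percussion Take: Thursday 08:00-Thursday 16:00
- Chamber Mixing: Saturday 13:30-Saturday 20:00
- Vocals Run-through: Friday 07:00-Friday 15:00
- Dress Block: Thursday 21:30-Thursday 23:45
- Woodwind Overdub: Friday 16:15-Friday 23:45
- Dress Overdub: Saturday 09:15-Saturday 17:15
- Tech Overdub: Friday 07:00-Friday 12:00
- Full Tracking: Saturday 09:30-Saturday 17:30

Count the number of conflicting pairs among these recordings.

6

Two intervals overlap when each starts before the other ends.
Sorted by start: Percussion Take, Dress Block, Tech Overdub, Vocals Run-through, Strings Soundcheck, Woodwind Overdub, Dress Overdub, Full Tracking, Chamber Mixing.
Dress Block starts after Percussion Take ends — done with Percussion Take.
Tech Overdub starts after Dress Block ends — done with Dress Block.
Vocals Run-through starts before Tech Overdub ends → Tech Overdub and Vocals Run-through overlap.
Strings Soundcheck starts before Tech Overdub ends → Tech Overdub and Strings Soundcheck overlap.
Woodwind Overdub starts after Tech Overdub ends — done with Tech Overdub.
Strings Soundcheck starts before Vocals Run-through ends → Vocals Run-through and Strings Soundcheck overlap.
Woodwind Overdub starts after Vocals Run-through ends — done with Vocals Run-through.
Woodwind Overdub starts after Strings Soundcheck ends — done with Strings Soundcheck.
Dress Overdub starts after Woodwind Overdub ends — done with Woodwind Overdub.
Full Tracking starts before Dress Overdub ends → Dress Overdub and Full Tracking overlap.
Chamber Mixing starts before Dress Overdub ends → Dress Overdub and Chamber Mixing overlap.
Chamber Mixing starts before Full Tracking ends → Full Tracking and Chamber Mixing overlap.
Overlapping pairs: Chamber Mixing & Dress Overdub, Chamber Mixing & Full Tracking, Dress Overdub & Full Tracking, Strings Soundcheck & Tech Overdub, Strings Soundcheck & Vocals Run-through, Tech Overdub & Vocals Run-through — 6 in total.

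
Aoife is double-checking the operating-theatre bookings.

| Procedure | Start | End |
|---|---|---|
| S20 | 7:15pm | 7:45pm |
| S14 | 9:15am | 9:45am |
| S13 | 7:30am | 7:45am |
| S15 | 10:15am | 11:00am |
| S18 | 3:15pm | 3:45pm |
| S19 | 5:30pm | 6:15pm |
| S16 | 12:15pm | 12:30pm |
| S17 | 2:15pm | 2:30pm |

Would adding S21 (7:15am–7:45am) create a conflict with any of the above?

Yes — it overlaps S13

S13: starts 7:30am before S21 ends 7:45am, and ends 7:45am after S21 starts 7:15am → overlap.
S14: starts 9:15am at or after S21 ends 7:45am → clear.
S15: starts 10:15am at or after S21 ends 7:45am → clear.
S16: starts 12:15pm at or after S21 ends 7:45am → clear.
S17: starts 2:15pm at or after S21 ends 7:45am → clear.
S18: starts 3:15pm at or after S21 ends 7:45am → clear.
S19: starts 5:30pm at or after S21 ends 7:45am → clear.
S20: starts 7:15pm at or after S21 ends 7:45am → clear.
S21 overlaps S13.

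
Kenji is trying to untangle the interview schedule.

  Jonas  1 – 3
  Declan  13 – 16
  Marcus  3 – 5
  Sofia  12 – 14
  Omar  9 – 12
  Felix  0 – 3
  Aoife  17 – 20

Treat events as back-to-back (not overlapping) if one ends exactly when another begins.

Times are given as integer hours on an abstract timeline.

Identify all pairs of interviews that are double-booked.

Declan & Sofia, Felix & Jonas

Sorted by start: Felix, Jonas, Marcus, Omar, Sofia, Declan, Aoife.
Jonas starts before Felix ends → Felix and Jonas overlap.
Marcus starts exactly when Felix ends (back-to-back, no overlap), so Felix has no further overlaps.
Marcus starts exactly when Jonas ends (back-to-back, no overlap), so Jonas has no further overlaps.
Omar starts after Marcus ends, so Marcus has no further overlaps.
Sofia starts exactly when Omar ends (back-to-back, no overlap), so Omar has no further overlaps.
Declan starts before Sofia ends → Sofia and Declan overlap.
Aoife starts after Sofia ends.
Aoife starts after Declan ends.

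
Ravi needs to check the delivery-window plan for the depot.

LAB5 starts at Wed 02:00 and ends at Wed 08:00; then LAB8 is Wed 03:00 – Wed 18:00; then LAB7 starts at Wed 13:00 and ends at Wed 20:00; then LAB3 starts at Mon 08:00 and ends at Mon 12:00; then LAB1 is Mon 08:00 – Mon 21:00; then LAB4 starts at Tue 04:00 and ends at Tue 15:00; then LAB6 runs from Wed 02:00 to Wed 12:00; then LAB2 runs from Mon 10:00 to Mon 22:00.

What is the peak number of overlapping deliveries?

3

Sweep the timeline, counting +1 at each start and −1 at each end (ends before starts at a tie):
Mon 08:00 start LAB1 → 1
Mon 08:00 start LAB3 → 2
Mon 10:00 start LAB2 → 3
Mon 12:00 end LAB3 → 2
Mon 21:00 end LAB1 → 1
Mon 22:00 end LAB2 → 0
Tue 04:00 start LAB4 → 1
Tue 15:00 end LAB4 → 0
Wed 02:00 start LAB5 → 1
Wed 02:00 start LAB6 → 2
Wed 03:00 start LAB8 → 3
Wed 08:00 end LAB5 → 2
Wed 12:00 end LAB6 → 1
Wed 13:00 start LAB7 → 2
Wed 18:00 end LAB8 → 1
Wed 20:00 end LAB7 → 0
Peak is 3, at Mon 10:00 (LAB1, LAB2, LAB3).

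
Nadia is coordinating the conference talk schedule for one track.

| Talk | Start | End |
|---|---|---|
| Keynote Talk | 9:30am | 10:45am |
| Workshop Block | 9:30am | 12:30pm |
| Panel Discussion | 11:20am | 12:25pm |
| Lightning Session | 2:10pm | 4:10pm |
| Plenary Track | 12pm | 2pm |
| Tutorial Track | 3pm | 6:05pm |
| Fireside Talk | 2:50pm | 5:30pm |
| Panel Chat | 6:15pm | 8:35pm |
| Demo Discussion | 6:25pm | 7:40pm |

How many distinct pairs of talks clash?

Sorted by start: Keynote Talk, Workshop Block, Panel Discussion, Plenary Track, Lightning Session, Fireside Talk, Tutorial Track, Panel Chat, Demo Discussion.
Workshop Block starts before Keynote Talk ends → Keynote Talk and Workshop Block overlap.
Panel Discussion starts after Keynote Talk ends, so Keynote Talk has no further overlaps.
Panel Discussion starts before Workshop Block ends → Workshop Block and Panel Discussion overlap.
Plenary Track starts before Workshop Block ends → Workshop Block and Plenary Track overlap.
Lightning Session starts after Workshop Block ends, so Workshop Block has no further overlaps.
Plenary Track starts before Panel Discussion ends → Panel Discussion and Plenary Track overlap.
Lightning Session starts after Panel Discussion ends, so Panel Discussion has no further overlaps.
Lightning Session starts after Plenary Track ends, so Plenary Track has no further overlaps.
Fireside Talk starts before Lightning Session ends → Lightning Session and Fireside Talk overlap.
Tutorial Track starts before Lightning Session ends → Lightning Session and Tutorial Track overlap.
Panel Chat starts after Lightning Session ends, so Lightning Session has no further overlaps.
Tutorial Track starts before Fireside Talk ends → Fireside Talk and Tutorial Track overlap.
Panel Chat starts after Fireside Talk ends, so Fireside Talk has no further overlaps.
Panel Chat starts after Tutorial Track ends, so Tutorial Track has no further overlaps.
Demo Discussion starts before Panel Chat ends → Panel Chat and Demo Discussion overlap.
Overlapping pairs: Demo Discussion & Panel Chat, Fireside Talk & Lightning Session, Fireside Talk & Tutorial Track, Keynote Talk & Workshop Block, Lightning Session & Tutorial Track, Panel Discussion & Plenary Track, Panel Discussion & Workshop Block, Plenary Track & Workshop Block — 8 in total.

8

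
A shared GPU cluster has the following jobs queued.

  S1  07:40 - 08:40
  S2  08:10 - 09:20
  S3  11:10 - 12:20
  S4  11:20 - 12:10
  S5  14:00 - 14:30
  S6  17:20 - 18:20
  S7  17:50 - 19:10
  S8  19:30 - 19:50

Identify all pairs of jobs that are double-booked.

S1 & S2, S3 & S4, S6 & S7

Sorted by start: S1, S2, S3, S4, S5, S6, S7, S8.
S2 starts before S1 ends → S1 and S2 overlap.
S3 starts after S1 ends, so S1 has no further overlaps.
S3 starts after S2 ends, so S2 has no further overlaps.
S4 starts before S3 ends → S3 and S4 overlap.
S5 starts after S3 ends, so S3 has no further overlaps.
S5 starts after S4 ends, so S4 has no further overlaps.
S6 starts after S5 ends, so S5 has no further overlaps.
S7 starts before S6 ends → S6 and S7 overlap.
S8 starts after S6 ends.
S8 starts after S7 ends.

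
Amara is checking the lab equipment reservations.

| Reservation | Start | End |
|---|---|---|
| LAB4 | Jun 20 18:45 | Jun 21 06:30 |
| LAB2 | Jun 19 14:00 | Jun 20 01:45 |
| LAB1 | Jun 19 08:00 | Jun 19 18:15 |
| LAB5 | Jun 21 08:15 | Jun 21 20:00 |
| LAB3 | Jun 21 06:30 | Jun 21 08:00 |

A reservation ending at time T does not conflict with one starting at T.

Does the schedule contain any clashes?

Yes

Sorted by start: LAB1, LAB2, LAB4, LAB3, LAB5.
LAB2 starts before LAB1 ends → LAB1 and LAB2 overlap.
That's a conflict, so the schedule is not conflict-free.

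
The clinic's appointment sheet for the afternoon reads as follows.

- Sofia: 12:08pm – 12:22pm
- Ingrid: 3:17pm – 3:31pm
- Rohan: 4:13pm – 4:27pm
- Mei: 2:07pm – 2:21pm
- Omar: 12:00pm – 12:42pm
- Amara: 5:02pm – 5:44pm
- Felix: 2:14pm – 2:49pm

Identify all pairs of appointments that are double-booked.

Felix & Mei, Omar & Sofia

Check each pair: they overlap iff neither finishes before the other starts.
Sorted by start: Omar, Sofia, Mei, Felix, Ingrid, Rohan, Amara.
Sofia starts before Omar ends → Omar and Sofia overlap.
Mei starts after Omar ends; Omar is clear from here.
Mei starts after Sofia ends; Sofia is clear from here.
Felix starts before Mei ends → Mei and Felix overlap.
Ingrid starts after Mei ends; Mei is clear from here.
Ingrid starts after Felix ends; Felix is clear from here.
Rohan starts after Ingrid ends; Ingrid is clear from here.
Amara starts after Rohan ends.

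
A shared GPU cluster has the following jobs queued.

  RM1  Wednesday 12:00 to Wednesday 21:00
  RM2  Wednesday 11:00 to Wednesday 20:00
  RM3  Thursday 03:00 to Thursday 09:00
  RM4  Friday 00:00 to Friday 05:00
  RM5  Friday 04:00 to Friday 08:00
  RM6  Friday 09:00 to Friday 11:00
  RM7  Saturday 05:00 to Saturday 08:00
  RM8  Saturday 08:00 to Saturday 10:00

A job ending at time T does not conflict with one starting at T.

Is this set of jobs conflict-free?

Two intervals overlap when each starts before the other ends.
Sorted by start: RM2, RM1, RM3, RM4, RM5, RM6, RM7, RM8.
RM1 starts before RM2 ends → RM2 and RM1 overlap.
That's a conflict, so the schedule is not conflict-free.

No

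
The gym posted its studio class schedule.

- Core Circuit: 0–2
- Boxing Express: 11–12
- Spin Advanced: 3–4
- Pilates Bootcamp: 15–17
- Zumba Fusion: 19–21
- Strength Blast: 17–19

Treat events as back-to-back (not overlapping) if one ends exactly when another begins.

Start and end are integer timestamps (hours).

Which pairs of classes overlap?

Two intervals overlap when each starts before the other ends.
Sorted by start: Core Circuit, Spin Advanced, Boxing Express, Pilates Bootcamp, Strength Blast, Zumba Fusion.
Spin Advanced starts after Core Circuit ends; Core Circuit is clear from here.
Boxing Express starts after Spin Advanced ends; Spin Advanced is clear from here.
Pilates Bootcamp starts after Boxing Express ends; Boxing Express is clear from here.
Strength Blast starts exactly when Pilates Bootcamp ends (back-to-back, no overlap); Pilates Bootcamp is clear from here.
Zumba Fusion starts exactly when Strength Blast ends (back-to-back, no overlap).

no overlapping pairs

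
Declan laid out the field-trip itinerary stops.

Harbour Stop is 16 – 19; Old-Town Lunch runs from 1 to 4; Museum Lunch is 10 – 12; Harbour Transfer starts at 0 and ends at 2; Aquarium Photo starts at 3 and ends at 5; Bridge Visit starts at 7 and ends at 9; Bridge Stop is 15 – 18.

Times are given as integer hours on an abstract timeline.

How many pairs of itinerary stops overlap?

Sorted by start: Harbour Transfer, Old-Town Lunch, Aquarium Photo, Bridge Visit, Museum Lunch, Bridge Stop, Harbour Stop.
Old-Town Lunch starts before Harbour Transfer ends → Harbour Transfer and Old-Town Lunch overlap.
Aquarium Photo starts after Harbour Transfer ends, so Harbour Transfer has no further overlaps.
Aquarium Photo starts before Old-Town Lunch ends → Old-Town Lunch and Aquarium Photo overlap.
Bridge Visit starts after Old-Town Lunch ends, so Old-Town Lunch has no further overlaps.
Bridge Visit starts after Aquarium Photo ends, so Aquarium Photo has no further overlaps.
Museum Lunch starts after Bridge Visit ends, so Bridge Visit has no further overlaps.
Bridge Stop starts after Museum Lunch ends, so Museum Lunch has no further overlaps.
Harbour Stop starts before Bridge Stop ends → Bridge Stop and Harbour Stop overlap.
Overlapping pairs: Aquarium Photo & Old-Town Lunch, Bridge Stop & Harbour Stop, Harbour Transfer & Old-Town Lunch — 3 in total.

3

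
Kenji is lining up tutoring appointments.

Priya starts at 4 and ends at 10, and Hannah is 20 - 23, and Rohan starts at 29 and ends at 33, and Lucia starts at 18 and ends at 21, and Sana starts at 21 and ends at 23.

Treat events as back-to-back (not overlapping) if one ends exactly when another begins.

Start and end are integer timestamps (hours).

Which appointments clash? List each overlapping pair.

Hannah & Lucia, Hannah & Sana

Sorted by start: Priya, Lucia, Hannah, Sana, Rohan.
Lucia starts after Priya ends — done with Priya.
Hannah starts before Lucia ends → Lucia and Hannah overlap.
Sana starts exactly when Lucia ends (back-to-back, no overlap) — done with Lucia.
Sana starts before Hannah ends → Hannah and Sana overlap.
Rohan starts after Hannah ends.
Rohan starts after Sana ends.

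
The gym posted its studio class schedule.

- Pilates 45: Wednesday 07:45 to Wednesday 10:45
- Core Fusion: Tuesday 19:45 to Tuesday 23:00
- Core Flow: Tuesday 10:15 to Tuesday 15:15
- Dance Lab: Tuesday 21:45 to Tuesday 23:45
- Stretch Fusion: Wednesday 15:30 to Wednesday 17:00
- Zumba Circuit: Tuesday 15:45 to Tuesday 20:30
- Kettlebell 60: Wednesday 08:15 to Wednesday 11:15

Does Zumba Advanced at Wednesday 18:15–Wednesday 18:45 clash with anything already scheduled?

Core Flow: ends Tuesday 15:15 at or before Zumba Advanced starts Wednesday 18:15 → clear.
Zumba Circuit: ends Tuesday 20:30 at or before Zumba Advanced starts Wednesday 18:15 → clear.
Core Fusion: ends Tuesday 23:00 at or before Zumba Advanced starts Wednesday 18:15 → clear.
Dance Lab: ends Tuesday 23:45 at or before Zumba Advanced starts Wednesday 18:15 → clear.
Pilates 45: ends Wednesday 10:45 at or before Zumba Advanced starts Wednesday 18:15 → clear.
Kettlebell 60: ends Wednesday 11:15 at or before Zumba Advanced starts Wednesday 18:15 → clear.
Stretch Fusion: ends Wednesday 17:00 at or before Zumba Advanced starts Wednesday 18:15 → clear.

No — it doesn't clash with anything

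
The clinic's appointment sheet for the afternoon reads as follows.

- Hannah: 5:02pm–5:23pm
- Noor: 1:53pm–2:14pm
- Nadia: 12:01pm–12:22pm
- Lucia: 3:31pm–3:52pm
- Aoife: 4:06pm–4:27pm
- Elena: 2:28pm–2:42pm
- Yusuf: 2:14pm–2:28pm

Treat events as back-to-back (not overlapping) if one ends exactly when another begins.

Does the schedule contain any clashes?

No

Check each pair: they overlap iff neither finishes before the other starts.
Sorted by start: Nadia, Noor, Yusuf, Elena, Lucia, Aoife, Hannah.
Noor starts after Nadia ends, so Nadia has no further overlaps.
Yusuf starts exactly when Noor ends (back-to-back, no overlap), so Noor has no further overlaps.
Elena starts exactly when Yusuf ends (back-to-back, no overlap), so Yusuf has no further overlaps.
Lucia starts after Elena ends, so Elena has no further overlaps.
Aoife starts after Lucia ends, so Lucia has no further overlaps.
Hannah starts after Aoife ends.
Every pair is clear; the schedule has no overlaps.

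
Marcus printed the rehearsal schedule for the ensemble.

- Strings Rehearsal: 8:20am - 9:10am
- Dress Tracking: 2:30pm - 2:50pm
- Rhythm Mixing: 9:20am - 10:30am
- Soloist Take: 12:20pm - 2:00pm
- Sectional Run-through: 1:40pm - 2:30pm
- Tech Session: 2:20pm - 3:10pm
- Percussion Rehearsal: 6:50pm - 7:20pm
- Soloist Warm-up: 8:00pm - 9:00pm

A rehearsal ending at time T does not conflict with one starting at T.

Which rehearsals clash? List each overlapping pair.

Dress Tracking & Tech Session, Sectional Run-through & Soloist Take, Sectional Run-through & Tech Session

Sorted by start: Strings Rehearsal, Rhythm Mixing, Soloist Take, Sectional Run-through, Tech Session, Dress Tracking, Percussion Rehearsal, Soloist Warm-up.
Rhythm Mixing starts after Strings Rehearsal ends — done with Strings Rehearsal.
Soloist Take starts after Rhythm Mixing ends — done with Rhythm Mixing.
Sectional Run-through starts before Soloist Take ends → Soloist Take and Sectional Run-through overlap.
Tech Session starts after Soloist Take ends — done with Soloist Take.
Tech Session starts before Sectional Run-through ends → Sectional Run-through and Tech Session overlap.
Dress Tracking starts exactly when Sectional Run-through ends (back-to-back, no overlap) — done with Sectional Run-through.
Dress Tracking starts before Tech Session ends → Tech Session and Dress Tracking overlap.
Percussion Rehearsal starts after Tech Session ends — done with Tech Session.
Percussion Rehearsal starts after Dress Tracking ends — done with Dress Tracking.
Soloist Warm-up starts after Percussion Rehearsal ends.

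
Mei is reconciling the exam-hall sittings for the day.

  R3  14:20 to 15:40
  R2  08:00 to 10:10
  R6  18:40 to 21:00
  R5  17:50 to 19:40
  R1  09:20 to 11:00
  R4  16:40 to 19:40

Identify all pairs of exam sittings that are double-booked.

Sorted by start: R2, R1, R3, R4, R5, R6.
R1 starts before R2 ends → R2 and R1 overlap.
R3 starts after R2 ends; R2 is clear from here.
R3 starts after R1 ends; R1 is clear from here.
R4 starts after R3 ends; R3 is clear from here.
R5 starts before R4 ends → R4 and R5 overlap.
R6 starts before R4 ends → R4 and R6 overlap.
R6 starts before R5 ends → R5 and R6 overlap.

R1 & R2, R4 & R5, R4 & R6, R5 & R6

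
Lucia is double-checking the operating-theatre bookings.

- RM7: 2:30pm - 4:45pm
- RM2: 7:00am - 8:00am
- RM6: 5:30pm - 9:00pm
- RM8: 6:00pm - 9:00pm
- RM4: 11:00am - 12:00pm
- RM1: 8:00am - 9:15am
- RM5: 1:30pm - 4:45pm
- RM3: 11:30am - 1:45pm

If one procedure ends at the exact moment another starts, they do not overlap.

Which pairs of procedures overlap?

Two intervals overlap when each starts before the other ends.
Sorted by start: RM2, RM1, RM4, RM3, RM5, RM7, RM6, RM8.
RM1 starts exactly when RM2 ends (back-to-back, no overlap), so RM2 has no further overlaps.
RM4 starts after RM1 ends, so RM1 has no further overlaps.
RM3 starts before RM4 ends → RM4 and RM3 overlap.
RM5 starts after RM4 ends, so RM4 has no further overlaps.
RM5 starts before RM3 ends → RM3 and RM5 overlap.
RM7 starts after RM3 ends, so RM3 has no further overlaps.
RM7 starts before RM5 ends → RM5 and RM7 overlap.
RM6 starts after RM5 ends, so RM5 has no further overlaps.
RM6 starts after RM7 ends, so RM7 has no further overlaps.
RM8 starts before RM6 ends → RM6 and RM8 overlap.

RM3 & RM4, RM3 & RM5, RM5 & RM7, RM6 & RM8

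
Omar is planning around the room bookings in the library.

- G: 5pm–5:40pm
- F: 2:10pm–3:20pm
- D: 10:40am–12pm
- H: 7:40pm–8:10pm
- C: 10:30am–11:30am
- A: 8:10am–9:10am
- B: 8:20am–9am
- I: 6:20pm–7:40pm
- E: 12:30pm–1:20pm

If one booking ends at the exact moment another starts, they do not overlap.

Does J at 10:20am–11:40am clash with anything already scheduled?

Yes — it overlaps C, D

A: ends 9:10am at or before J starts 10:20am → clear.
B: ends 9am at or before J starts 10:20am → clear.
C: starts 10:30am before J ends 11:40am, and ends 11:30am after J starts 10:20am → overlap.
D: starts 10:40am before J ends 11:40am, and ends 12pm after J starts 10:20am → overlap.
E: starts 12:30pm at or after J ends 11:40am → clear.
F: starts 2:10pm at or after J ends 11:40am → clear.
G: starts 5pm at or after J ends 11:40am → clear.
I: starts 6:20pm at or after J ends 11:40am → clear.
H: starts 7:40pm at or after J ends 11:40am → clear.
J overlaps C, D.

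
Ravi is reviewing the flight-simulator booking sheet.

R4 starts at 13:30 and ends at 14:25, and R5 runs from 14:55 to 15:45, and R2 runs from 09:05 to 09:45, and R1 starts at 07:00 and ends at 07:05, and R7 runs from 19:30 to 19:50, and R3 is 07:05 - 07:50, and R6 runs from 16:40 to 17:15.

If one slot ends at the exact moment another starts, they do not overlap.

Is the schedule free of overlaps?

Sorted by start: R1, R3, R2, R4, R5, R6, R7.
R3 starts exactly when R1 ends (back-to-back, no overlap), so R1 has no further overlaps.
R2 starts after R3 ends, so R3 has no further overlaps.
R4 starts after R2 ends, so R2 has no further overlaps.
R5 starts after R4 ends, so R4 has no further overlaps.
R6 starts after R5 ends, so R5 has no further overlaps.
R7 starts after R6 ends.
Every pair is clear; the schedule has no overlaps.

Yes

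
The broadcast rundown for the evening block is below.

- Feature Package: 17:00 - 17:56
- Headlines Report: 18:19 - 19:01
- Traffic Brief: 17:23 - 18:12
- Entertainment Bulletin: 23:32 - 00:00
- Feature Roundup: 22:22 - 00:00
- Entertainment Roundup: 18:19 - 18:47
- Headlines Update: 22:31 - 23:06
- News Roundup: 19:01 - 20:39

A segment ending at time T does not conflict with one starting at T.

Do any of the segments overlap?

Yes

Check each pair: they overlap iff neither finishes before the other starts.
Sorted by start: Feature Package, Traffic Brief, Headlines Report, Entertainment Roundup, News Roundup, Feature Roundup, Headlines Update, Entertainment Bulletin.
Traffic Brief starts before Feature Package ends → Feature Package and Traffic Brief overlap.
That's a conflict, so the schedule is not conflict-free.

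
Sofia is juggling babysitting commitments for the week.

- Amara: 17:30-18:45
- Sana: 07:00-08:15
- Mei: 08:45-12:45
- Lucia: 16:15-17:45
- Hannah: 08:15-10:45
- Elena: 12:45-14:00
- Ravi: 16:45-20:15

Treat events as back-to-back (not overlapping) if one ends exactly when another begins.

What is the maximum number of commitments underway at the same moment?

3

Walk through starts and ends in time order (an end at T is processed before a start at T):
07:00 start Sana → 1
08:15 end Sana → 0
08:15 start Hannah → 1
08:45 start Mei → 2
10:45 end Hannah → 1
12:45 end Mei → 0
12:45 start Elena → 1
14:00 end Elena → 0
16:15 start Lucia → 1
16:45 start Ravi → 2
17:30 start Amara → 3
17:45 end Lucia → 2
18:45 end Amara → 1
20:15 end Ravi → 0
Peak is 3, at 17:30 (Amara, Lucia, Ravi).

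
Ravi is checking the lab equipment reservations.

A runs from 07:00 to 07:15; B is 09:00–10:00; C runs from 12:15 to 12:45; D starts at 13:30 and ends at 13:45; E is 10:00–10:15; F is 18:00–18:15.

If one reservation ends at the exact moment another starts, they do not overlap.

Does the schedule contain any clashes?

No

Two intervals overlap when each starts before the other ends.
Sorted by start: A, B, E, C, D, F.
B starts after A ends; A is clear from here.
E starts exactly when B ends (back-to-back, no overlap); B is clear from here.
C starts after E ends; E is clear from here.
D starts after C ends; C is clear from here.
F starts after D ends.
Every pair is clear; the schedule has no overlaps.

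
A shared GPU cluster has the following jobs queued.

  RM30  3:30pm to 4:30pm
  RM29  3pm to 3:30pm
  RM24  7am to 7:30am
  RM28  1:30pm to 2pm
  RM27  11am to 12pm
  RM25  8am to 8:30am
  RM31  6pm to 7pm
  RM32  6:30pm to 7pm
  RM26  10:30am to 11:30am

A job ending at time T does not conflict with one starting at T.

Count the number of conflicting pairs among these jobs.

2

Sorted by start: RM24, RM25, RM26, RM27, RM28, RM29, RM30, RM31, RM32.
RM25 starts after RM24 ends, so nothing later overlaps RM24 either.
RM26 starts after RM25 ends, so nothing later overlaps RM25 either.
RM27 starts before RM26 ends → RM26 and RM27 overlap.
RM28 starts after RM26 ends, so nothing later overlaps RM26 either.
RM28 starts after RM27 ends, so nothing later overlaps RM27 either.
RM29 starts after RM28 ends, so nothing later overlaps RM28 either.
RM30 starts exactly when RM29 ends (back-to-back, no overlap), so nothing later overlaps RM29 either.
RM31 starts after RM30 ends, so nothing later overlaps RM30 either.
RM32 starts before RM31 ends → RM31 and RM32 overlap.
Overlapping pairs: RM26 & RM27, RM31 & RM32 — 2 in total.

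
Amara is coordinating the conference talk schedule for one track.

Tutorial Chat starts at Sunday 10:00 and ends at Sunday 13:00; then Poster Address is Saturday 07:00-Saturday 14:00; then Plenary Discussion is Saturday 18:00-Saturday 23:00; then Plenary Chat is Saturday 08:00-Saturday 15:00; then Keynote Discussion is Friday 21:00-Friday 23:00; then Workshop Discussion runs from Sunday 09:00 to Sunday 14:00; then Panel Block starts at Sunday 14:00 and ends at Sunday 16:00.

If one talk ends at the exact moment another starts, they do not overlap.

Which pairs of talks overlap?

Check each pair: they overlap iff neither finishes before the other starts.
Sorted by start: Keynote Discussion, Poster Address, Plenary Chat, Plenary Discussion, Workshop Discussion, Tutorial Chat, Panel Block.
Poster Address starts after Keynote Discussion ends, so nothing later overlaps Keynote Discussion either.
Plenary Chat starts before Poster Address ends → Poster Address and Plenary Chat overlap.
Plenary Discussion starts after Poster Address ends, so nothing later overlaps Poster Address either.
Plenary Discussion starts after Plenary Chat ends, so nothing later overlaps Plenary Chat either.
Workshop Discussion starts after Plenary Discussion ends, so nothing later overlaps Plenary Discussion either.
Tutorial Chat starts before Workshop Discussion ends → Workshop Discussion and Tutorial Chat overlap.
Panel Block starts exactly when Workshop Discussion ends (back-to-back, no overlap).
Panel Block starts after Tutorial Chat ends.

Plenary Chat & Poster Address, Tutorial Chat & Workshop Discussion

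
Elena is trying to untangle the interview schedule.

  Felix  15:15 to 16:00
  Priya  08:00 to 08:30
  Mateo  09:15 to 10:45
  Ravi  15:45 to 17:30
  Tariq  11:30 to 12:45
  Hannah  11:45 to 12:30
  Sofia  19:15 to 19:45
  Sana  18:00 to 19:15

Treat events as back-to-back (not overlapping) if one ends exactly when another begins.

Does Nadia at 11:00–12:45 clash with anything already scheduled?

Yes — it overlaps Hannah, Tariq

Priya: ends 08:30 at or before Nadia starts 11:00 → clear.
Mateo: ends 10:45 at or before Nadia starts 11:00 → clear.
Tariq: starts 11:30 before Nadia ends 12:45, and ends 12:45 after Nadia starts 11:00 → overlap.
Hannah: starts 11:45 before Nadia ends 12:45, and ends 12:30 after Nadia starts 11:00 → overlap.
Felix: starts 15:15 at or after Nadia ends 12:45 → clear.
Ravi: starts 15:45 at or after Nadia ends 12:45 → clear.
Sana: starts 18:00 at or after Nadia ends 12:45 → clear.
Sofia: starts 19:15 at or after Nadia ends 12:45 → clear.
Nadia overlaps Tariq, Hannah.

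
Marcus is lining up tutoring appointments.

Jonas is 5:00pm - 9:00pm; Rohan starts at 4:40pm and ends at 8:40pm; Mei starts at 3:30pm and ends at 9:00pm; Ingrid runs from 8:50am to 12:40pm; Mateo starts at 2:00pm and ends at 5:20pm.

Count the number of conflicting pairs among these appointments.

Sorted by start: Ingrid, Mateo, Mei, Rohan, Jonas.
Mateo starts after Ingrid ends, so nothing later overlaps Ingrid either.
Mei starts before Mateo ends → Mateo and Mei overlap.
Rohan starts before Mateo ends → Mateo and Rohan overlap.
Jonas starts before Mateo ends → Mateo and Jonas overlap.
Rohan starts before Mei ends → Mei and Rohan overlap.
Jonas starts before Mei ends → Mei and Jonas overlap.
Jonas starts before Rohan ends → Rohan and Jonas overlap.
Overlapping pairs: Jonas & Mateo, Jonas & Mei, Jonas & Rohan, Mateo & Mei, Mateo & Rohan, Mei & Rohan — 6 in total.

6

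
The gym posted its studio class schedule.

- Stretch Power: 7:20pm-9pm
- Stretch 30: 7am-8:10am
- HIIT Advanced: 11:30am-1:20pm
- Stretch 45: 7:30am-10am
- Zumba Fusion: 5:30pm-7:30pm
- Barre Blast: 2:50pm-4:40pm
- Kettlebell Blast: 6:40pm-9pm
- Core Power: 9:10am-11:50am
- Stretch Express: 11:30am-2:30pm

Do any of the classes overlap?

Sorted by start: Stretch 30, Stretch 45, Core Power, HIIT Advanced, Stretch Express, Barre Blast, Zumba Fusion, Kettlebell Blast, Stretch Power.
Stretch 45 starts before Stretch 30 ends → Stretch 30 and Stretch 45 overlap.
That's a conflict, so the schedule is not conflict-free.

Yes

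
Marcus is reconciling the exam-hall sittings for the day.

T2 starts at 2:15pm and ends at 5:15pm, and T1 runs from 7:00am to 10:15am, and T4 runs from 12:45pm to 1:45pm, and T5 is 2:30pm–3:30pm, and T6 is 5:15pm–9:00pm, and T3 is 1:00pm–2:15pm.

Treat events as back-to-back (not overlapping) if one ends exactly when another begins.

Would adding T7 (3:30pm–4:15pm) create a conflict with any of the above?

Yes — it overlaps T2

T1: ends 10:15am at or before T7 starts 3:30pm → clear.
T4: ends 1:45pm at or before T7 starts 3:30pm → clear.
T3: ends 2:15pm at or before T7 starts 3:30pm → clear.
T2: starts 2:15pm before T7 ends 4:15pm, and ends 5:15pm after T7 starts 3:30pm → overlap.
T5: ends 3:30pm at or before T7 starts 3:30pm → clear.
T6: starts 5:15pm at or after T7 ends 4:15pm → clear.
T7 overlaps T2.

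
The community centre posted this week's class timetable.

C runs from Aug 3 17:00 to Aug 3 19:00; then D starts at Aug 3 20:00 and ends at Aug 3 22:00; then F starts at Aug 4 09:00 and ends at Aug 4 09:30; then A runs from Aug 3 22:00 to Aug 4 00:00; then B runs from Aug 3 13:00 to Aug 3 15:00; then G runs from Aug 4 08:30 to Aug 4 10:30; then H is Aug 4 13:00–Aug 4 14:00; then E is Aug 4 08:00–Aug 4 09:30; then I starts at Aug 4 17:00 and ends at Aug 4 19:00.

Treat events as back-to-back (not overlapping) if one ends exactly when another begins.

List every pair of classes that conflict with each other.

E & F, E & G, F & G

Sorted by start: B, C, D, A, E, G, F, H, I.
C starts after B ends, so B has no further overlaps.
D starts after C ends, so C has no further overlaps.
A starts exactly when D ends (back-to-back, no overlap), so D has no further overlaps.
E starts after A ends, so A has no further overlaps.
G starts before E ends → E and G overlap.
F starts before E ends → E and F overlap.
H starts after E ends, so E has no further overlaps.
F starts before G ends → G and F overlap.
H starts after G ends, so G has no further overlaps.
H starts after F ends, so F has no further overlaps.
I starts after H ends.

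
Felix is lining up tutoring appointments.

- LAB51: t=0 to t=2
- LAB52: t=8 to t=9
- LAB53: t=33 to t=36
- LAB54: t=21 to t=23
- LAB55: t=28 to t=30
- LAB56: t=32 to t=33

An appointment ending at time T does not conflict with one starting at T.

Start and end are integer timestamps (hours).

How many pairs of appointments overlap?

0

Sorted by start: LAB51, LAB52, LAB54, LAB55, LAB56, LAB53.
LAB52 starts after LAB51 ends; LAB51 is clear from here.
LAB54 starts after LAB52 ends; LAB52 is clear from here.
LAB55 starts after LAB54 ends; LAB54 is clear from here.
LAB56 starts after LAB55 ends; LAB55 is clear from here.
LAB53 starts exactly when LAB56 ends (back-to-back, no overlap).
No pair overlaps.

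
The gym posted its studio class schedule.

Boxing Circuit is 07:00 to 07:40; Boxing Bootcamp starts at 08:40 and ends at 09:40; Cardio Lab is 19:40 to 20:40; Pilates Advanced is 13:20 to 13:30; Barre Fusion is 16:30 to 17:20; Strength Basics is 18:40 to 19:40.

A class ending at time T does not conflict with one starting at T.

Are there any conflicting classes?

Check each pair: they overlap iff neither finishes before the other starts.
Sorted by start: Boxing Circuit, Boxing Bootcamp, Pilates Advanced, Barre Fusion, Strength Basics, Cardio Lab.
Boxing Bootcamp starts after Boxing Circuit ends; Boxing Circuit is clear from here.
Pilates Advanced starts after Boxing Bootcamp ends; Boxing Bootcamp is clear from here.
Barre Fusion starts after Pilates Advanced ends; Pilates Advanced is clear from here.
Strength Basics starts after Barre Fusion ends; Barre Fusion is clear from here.
Cardio Lab starts exactly when Strength Basics ends (back-to-back, no overlap).
Every pair is clear; the schedule has no overlaps.

No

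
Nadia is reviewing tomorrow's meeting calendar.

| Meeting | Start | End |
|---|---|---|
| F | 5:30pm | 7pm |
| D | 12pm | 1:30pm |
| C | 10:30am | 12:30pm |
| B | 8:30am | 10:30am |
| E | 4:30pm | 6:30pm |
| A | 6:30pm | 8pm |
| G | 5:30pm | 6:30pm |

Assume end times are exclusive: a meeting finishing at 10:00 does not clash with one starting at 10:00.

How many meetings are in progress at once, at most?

3

Sort all start/end points and keep a running count:
8:30am start B → 1
10:30am end B → 0
10:30am start C → 1
12pm start D → 2
12:30pm end C → 1
1:30pm end D → 0
4:30pm start E → 1
5:30pm start F → 2
5:30pm start G → 3
6:30pm end E → 2
6:30pm end G → 1
6:30pm start A → 2
7pm end F → 1
8pm end A → 0
Peak is 3, at 5:30pm (E, F, G).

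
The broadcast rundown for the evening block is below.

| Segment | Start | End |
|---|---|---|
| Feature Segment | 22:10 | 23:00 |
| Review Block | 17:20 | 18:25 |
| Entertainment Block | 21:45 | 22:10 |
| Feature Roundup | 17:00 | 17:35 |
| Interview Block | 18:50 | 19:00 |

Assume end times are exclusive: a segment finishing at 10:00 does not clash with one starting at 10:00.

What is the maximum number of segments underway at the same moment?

2

Sweep the timeline, counting +1 at each start and −1 at each end (ends before starts at a tie):
17:00 start Feature Roundup → 1
17:20 start Review Block → 2
17:35 end Feature Roundup → 1
18:25 end Review Block → 0
18:50 start Interview Block → 1
19:00 end Interview Block → 0
21:45 start Entertainment Block → 1
22:10 end Entertainment Block → 0
22:10 start Feature Segment → 1
23:00 end Feature Segment → 0
Peak is 2, at 17:20 (Feature Roundup, Review Block).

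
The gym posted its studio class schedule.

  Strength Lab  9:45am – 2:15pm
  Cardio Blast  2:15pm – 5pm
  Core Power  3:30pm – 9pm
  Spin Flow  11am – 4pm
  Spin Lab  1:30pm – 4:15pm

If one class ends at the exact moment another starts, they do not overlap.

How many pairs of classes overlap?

Sorted by start: Strength Lab, Spin Flow, Spin Lab, Cardio Blast, Core Power.
Spin Flow starts before Strength Lab ends → Strength Lab and Spin Flow overlap.
Spin Lab starts before Strength Lab ends → Strength Lab and Spin Lab overlap.
Cardio Blast starts exactly when Strength Lab ends (back-to-back, no overlap), so nothing later overlaps Strength Lab either.
Spin Lab starts before Spin Flow ends → Spin Flow and Spin Lab overlap.
Cardio Blast starts before Spin Flow ends → Spin Flow and Cardio Blast overlap.
Core Power starts before Spin Flow ends → Spin Flow and Core Power overlap.
Cardio Blast starts before Spin Lab ends → Spin Lab and Cardio Blast overlap.
Core Power starts before Spin Lab ends → Spin Lab and Core Power overlap.
Core Power starts before Cardio Blast ends → Cardio Blast and Core Power overlap.
Overlapping pairs: Cardio Blast & Core Power, Cardio Blast & Spin Flow, Cardio Blast & Spin Lab, Core Power & Spin Flow, Core Power & Spin Lab, Spin Flow & Spin Lab, Spin Flow & Strength Lab, Spin Lab & Strength Lab — 8 in total.

8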